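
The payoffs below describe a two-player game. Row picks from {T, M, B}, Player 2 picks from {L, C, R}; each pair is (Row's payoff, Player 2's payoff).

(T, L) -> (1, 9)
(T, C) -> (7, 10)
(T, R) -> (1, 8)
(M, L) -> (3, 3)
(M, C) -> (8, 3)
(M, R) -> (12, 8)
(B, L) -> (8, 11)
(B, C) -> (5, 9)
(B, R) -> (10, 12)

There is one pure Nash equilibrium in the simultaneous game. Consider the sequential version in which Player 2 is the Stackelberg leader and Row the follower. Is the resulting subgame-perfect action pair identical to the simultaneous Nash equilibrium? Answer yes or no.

Work backward from Row's decision.
- L → Row plays B (best of 1, 3, 8); Player 2 gets 11.
- C → Row plays M (best of 7, 8, 5); Player 2 gets 3.
- R → Row plays M (best of 1, 12, 10); Player 2 gets 8.
Player 2's induced payoffs are 11, 3, 8, so Player 2 commits to L. Subgame-perfect outcome: (B, L) with payoffs (8, 11).
Under simultaneous play:
Row's best replies: L→B; C→M; R→M.
Player 2's best replies: T→C; M→R; B→R.
Only (M, R) has each player best-responding; Nash payoffs (12, 8).
Sequential outcome (B, L) differs from the Nash profile (M, R).

no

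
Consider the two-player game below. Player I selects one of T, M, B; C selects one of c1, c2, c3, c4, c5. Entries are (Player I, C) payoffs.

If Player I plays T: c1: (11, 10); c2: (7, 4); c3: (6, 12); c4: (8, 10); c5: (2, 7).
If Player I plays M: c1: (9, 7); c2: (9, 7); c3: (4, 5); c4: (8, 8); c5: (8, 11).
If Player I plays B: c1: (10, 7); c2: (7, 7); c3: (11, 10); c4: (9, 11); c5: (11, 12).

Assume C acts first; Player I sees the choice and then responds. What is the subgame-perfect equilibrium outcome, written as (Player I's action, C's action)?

(B, c5)

Work backward from Player I's decision.
- c1: BR = T, leader payoff 10.
- c2: BR = M, leader payoff 7.
- c3: BR = B, leader payoff 10.
- c4: BR = B, leader payoff 11.
- c5: BR = B, leader payoff 12.
Maximizing over 10, 7, 10, 11, 12, C chooses c5. Subgame-perfect outcome: (B, c5) with payoffs (11, 12).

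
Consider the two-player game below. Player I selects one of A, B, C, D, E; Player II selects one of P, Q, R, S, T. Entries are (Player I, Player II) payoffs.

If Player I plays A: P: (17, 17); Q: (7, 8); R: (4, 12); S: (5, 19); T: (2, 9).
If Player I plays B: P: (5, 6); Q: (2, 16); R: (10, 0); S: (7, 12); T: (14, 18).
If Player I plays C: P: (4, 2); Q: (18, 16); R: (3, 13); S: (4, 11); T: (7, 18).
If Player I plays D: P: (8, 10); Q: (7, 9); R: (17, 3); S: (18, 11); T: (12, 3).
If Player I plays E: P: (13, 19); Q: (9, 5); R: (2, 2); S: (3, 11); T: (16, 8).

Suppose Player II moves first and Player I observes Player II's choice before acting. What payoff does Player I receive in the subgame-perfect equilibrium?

Solve by backward induction (Player II leads).
- P: Player I compares 17, 5, 4, 8, 13 and picks A; Player II would get 17.
- Q: Player I compares 7, 2, 18, 7, 9 and picks C; Player II would get 16.
- R: Player I compares 4, 10, 3, 17, 2 and picks D; Player II would get 3.
- S: Player I compares 5, 7, 4, 18, 3 and picks D; Player II would get 11.
- T: Player I compares 2, 14, 7, 12, 16 and picks E; Player II would get 8.
Player II's induced payoffs are 17, 16, 3, 11, 8, so Player II commits to P. Subgame-perfect outcome: (A, P) with payoffs (17, 17).

17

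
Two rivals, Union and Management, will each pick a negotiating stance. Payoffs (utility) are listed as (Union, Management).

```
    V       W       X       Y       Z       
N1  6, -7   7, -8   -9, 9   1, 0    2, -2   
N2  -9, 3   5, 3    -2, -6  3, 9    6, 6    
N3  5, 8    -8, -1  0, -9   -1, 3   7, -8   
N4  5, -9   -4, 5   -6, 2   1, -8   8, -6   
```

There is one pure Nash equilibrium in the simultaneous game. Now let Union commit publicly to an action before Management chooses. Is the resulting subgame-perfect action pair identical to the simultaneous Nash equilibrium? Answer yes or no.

Solve by backward induction (Union leads).
- N1 → Management plays X (best of -7, -8, 9, 0, -2); Union gets -9.
- N2 → Management plays Y (best of 3, 3, -6, 9, 6); Union gets 3.
- N3 → Management plays V (best of 8, -1, -9, 3, -8); Union gets 5.
- N4 → Management plays W (best of -9, 5, 2, -8, -6); Union gets -4.
Maximizing over -9, 3, 5, -4, Union chooses N3. Subgame-perfect outcome: (N3, V) with payoffs (5, 8).
Under simultaneous play:
Union's best replies: V→N1; W→N1; X→N3; Y→N2; Z→N4.
Management's best replies: N1→X; N2→Y; N3→V; N4→W.
The unique mutual best reply is (N2, Y), giving (3, 9).
Sequential outcome (N3, V) differs from the Nash profile (N2, Y).

no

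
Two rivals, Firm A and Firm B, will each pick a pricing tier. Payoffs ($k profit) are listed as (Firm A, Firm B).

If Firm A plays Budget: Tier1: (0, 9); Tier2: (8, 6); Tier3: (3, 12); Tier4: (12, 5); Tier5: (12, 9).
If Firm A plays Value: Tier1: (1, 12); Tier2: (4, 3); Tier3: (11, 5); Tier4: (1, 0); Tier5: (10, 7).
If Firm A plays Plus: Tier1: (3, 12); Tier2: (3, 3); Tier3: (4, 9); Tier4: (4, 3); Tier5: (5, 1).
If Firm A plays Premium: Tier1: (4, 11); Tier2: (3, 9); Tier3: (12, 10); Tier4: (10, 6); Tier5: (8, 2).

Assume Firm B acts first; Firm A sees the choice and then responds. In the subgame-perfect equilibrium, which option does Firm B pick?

Tier1

Solve by backward induction (Firm B leads).
- Tier1 → Firm A plays Premium (best of 0, 1, 3, 4); Firm B gets 11.
- Tier2 → Firm A plays Budget (best of 8, 4, 3, 3); Firm B gets 6.
- Tier3 → Firm A plays Premium (best of 3, 11, 4, 12); Firm B gets 10.
- Tier4 → Firm A plays Budget (best of 12, 1, 4, 10); Firm B gets 5.
- Tier5 → Firm A plays Budget (best of 12, 10, 5, 8); Firm B gets 9.
Among 11, 6, 10, 5, 9, the best is 11 at Tier1. Subgame-perfect outcome: (Premium, Tier1) with payoffs (4, 11).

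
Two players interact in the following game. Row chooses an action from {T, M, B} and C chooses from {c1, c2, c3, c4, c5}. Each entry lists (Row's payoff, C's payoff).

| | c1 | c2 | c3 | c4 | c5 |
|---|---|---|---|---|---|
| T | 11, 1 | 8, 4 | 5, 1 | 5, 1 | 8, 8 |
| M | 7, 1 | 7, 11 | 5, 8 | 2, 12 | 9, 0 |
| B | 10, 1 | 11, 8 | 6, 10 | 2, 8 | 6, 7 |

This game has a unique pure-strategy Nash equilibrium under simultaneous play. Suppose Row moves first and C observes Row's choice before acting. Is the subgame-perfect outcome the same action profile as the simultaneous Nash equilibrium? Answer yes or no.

no

Backward induction with Row moving first.
- T → C plays c5 (best of 1, 4, 1, 1, 8); Row gets 8.
- M → C plays c4 (best of 1, 11, 8, 12, 0); Row gets 2.
- B → C plays c3 (best of 1, 8, 10, 8, 7); Row gets 6.
Among 8, 2, 6, the best is 8 at T. Subgame-perfect outcome: (T, c5) with payoffs (8, 8).
For the simultaneous game, intersect best replies.
Row's best replies: c1→T; c2→B; c3→B; c4→T; c5→M.
C's best replies: T→c5; M→c4; B→c3.
The unique mutual best reply is (B, c3), giving (6, 10).
Sequential outcome (T, c5) differs from the Nash profile (B, c3).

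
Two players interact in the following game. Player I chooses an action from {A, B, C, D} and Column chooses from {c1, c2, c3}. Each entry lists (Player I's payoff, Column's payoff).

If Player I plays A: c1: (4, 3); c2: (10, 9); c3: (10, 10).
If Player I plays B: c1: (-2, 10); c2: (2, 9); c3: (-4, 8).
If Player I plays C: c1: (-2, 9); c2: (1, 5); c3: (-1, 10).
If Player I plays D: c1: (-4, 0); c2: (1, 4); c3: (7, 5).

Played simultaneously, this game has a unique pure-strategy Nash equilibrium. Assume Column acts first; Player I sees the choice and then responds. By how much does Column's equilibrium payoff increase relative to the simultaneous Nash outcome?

Work backward from Player I's decision.
- c1: Player I compares 4, -2, -2, -4 and picks A; Column would get 3.
- c2: Player I compares 10, 2, 1, 1 and picks A; Column would get 9.
- c3: Player I compares 10, -4, -1, 7 and picks A; Column would get 10.
Column's induced payoffs are 3, 9, 10, so Column commits to c3. Subgame-perfect outcome: (A, c3) with payoffs (10, 10).
Now find the simultaneous Nash equilibrium.
Player I's best replies: c1→A; c2→A; c3→A.
Column's best replies: A→c3; B→c1; C→c3; D→c3.
The unique mutual best reply is (A, c3), giving (10, 10).
Column's commitment gain: 10 − 10 = 0.

0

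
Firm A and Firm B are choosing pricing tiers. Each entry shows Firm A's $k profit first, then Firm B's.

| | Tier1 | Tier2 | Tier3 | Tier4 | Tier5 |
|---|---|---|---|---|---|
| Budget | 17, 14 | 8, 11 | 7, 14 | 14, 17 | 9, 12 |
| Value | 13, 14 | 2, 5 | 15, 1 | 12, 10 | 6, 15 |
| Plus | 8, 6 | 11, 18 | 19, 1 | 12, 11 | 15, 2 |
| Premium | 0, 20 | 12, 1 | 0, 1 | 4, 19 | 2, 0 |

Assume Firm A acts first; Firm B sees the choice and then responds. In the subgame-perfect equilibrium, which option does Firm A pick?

Firm B best-responds to each possible Firm A move:
- Budget: BR = Tier4, leader payoff 14.
- Value: BR = Tier5, leader payoff 6.
- Plus: BR = Tier2, leader payoff 11.
- Premium: BR = Tier1, leader payoff 0.
Maximizing over 14, 6, 11, 0, Firm A chooses Budget. Subgame-perfect outcome: (Budget, Tier4) with payoffs (14, 17).

Budget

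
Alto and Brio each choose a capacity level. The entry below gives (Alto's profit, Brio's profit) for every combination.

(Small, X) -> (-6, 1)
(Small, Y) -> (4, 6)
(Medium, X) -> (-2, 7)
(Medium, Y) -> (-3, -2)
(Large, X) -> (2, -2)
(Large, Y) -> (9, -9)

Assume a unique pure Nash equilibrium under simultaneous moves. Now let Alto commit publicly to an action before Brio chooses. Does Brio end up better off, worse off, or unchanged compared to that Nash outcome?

Brio best-responds to each possible Alto move:
- Small → Brio plays Y (best of 1, 6); Alto gets 4.
- Medium → Brio plays X (best of 7, -2); Alto gets -2.
- Large → Brio plays X (best of -2, -9); Alto gets 2.
Maximizing over 4, -2, 2, Alto chooses Small. Subgame-perfect outcome: (Small, Y) with payoffs (4, 6).
Now find the simultaneous Nash equilibrium.
Alto's best replies: X→Large; Y→Large.
Brio's best replies: Small→Y; Medium→X; Large→X.
Only (Large, X) has each player best-responding; Nash payoffs (2, -2).
Brio earns 6 sequentially versus -2 at the Nash outcome: better off.

better off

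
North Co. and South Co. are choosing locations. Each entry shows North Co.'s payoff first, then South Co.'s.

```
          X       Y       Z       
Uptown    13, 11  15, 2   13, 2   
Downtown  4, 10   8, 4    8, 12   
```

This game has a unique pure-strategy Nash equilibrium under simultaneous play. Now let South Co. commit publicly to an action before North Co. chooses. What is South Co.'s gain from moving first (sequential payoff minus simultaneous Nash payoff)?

0

Backward induction with South Co. moving first.
- X: North Co. compares 13, 4 and picks Uptown; South Co. would get 11.
- Y: North Co. compares 15, 8 and picks Uptown; South Co. would get 2.
- Z: North Co. compares 13, 8 and picks Uptown; South Co. would get 2.
Maximizing over 11, 2, 2, South Co. chooses X. Subgame-perfect outcome: (Uptown, X) with payoffs (13, 11).
Now find the simultaneous Nash equilibrium.
North Co.'s best replies: X→Uptown; Y→Uptown; Z→Uptown.
South Co.'s best replies: Uptown→X; Downtown→Z.
The unique mutual best reply is (Uptown, X), giving (13, 11).
South Co.'s commitment gain: 11 − 11 = 0.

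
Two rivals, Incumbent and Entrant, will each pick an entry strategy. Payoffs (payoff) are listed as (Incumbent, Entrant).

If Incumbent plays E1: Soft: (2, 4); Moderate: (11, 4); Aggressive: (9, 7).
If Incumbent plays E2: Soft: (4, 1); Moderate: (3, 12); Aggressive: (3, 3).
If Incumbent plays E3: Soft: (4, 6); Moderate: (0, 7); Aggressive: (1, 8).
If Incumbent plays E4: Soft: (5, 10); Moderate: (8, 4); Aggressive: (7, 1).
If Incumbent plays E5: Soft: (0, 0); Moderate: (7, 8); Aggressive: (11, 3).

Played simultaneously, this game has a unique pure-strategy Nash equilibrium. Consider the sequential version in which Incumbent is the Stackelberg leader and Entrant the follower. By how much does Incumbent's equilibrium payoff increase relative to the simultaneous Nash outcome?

4

Solve by backward induction (Incumbent leads).
- E1: BR = Aggressive, leader payoff 9.
- E2: BR = Moderate, leader payoff 3.
- E3: BR = Aggressive, leader payoff 1.
- E4: BR = Soft, leader payoff 5.
- E5: BR = Moderate, leader payoff 7.
Incumbent's induced payoffs are 9, 3, 1, 5, 7, so Incumbent commits to E1. Subgame-perfect outcome: (E1, Aggressive) with payoffs (9, 7).
Now find the simultaneous Nash equilibrium.
Incumbent's best replies: Soft→E4; Moderate→E1; Aggressive→E5.
Entrant's best replies: E1→Aggressive; E2→Moderate; E3→Aggressive; E4→Soft; E5→Moderate.
The unique mutual best reply is (E4, Soft), giving (5, 10).
Incumbent's commitment gain: 9 − 5 = 4.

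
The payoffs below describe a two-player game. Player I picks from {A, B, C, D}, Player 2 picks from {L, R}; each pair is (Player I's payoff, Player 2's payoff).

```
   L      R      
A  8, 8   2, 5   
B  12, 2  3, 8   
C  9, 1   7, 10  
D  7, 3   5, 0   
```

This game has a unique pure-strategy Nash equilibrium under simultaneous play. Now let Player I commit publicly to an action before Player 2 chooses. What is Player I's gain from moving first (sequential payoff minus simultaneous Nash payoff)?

1

Work backward from Player 2's decision.
- A: BR = L, leader payoff 8.
- B: BR = R, leader payoff 3.
- C: BR = R, leader payoff 7.
- D: BR = L, leader payoff 7.
Maximizing over 8, 3, 7, 7, Player I chooses A. Subgame-perfect outcome: (A, L) with payoffs (8, 8).
Under simultaneous play:
Player I's best replies: L→B; R→C.
Player 2's best replies: A→L; B→R; C→R; D→L.
The unique mutual best reply is (C, R), giving (7, 10).
Player I's commitment gain: 8 − 7 = 1.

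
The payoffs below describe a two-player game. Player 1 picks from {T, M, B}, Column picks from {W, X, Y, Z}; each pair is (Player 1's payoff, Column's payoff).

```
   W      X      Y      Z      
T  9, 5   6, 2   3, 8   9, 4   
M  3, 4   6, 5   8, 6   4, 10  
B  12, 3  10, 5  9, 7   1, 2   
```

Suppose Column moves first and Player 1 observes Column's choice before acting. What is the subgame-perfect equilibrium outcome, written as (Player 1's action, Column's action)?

(B, Y)

Work backward from Player 1's decision.
- W: Player 1 compares 9, 3, 12 and picks B; Column would get 3.
- X: Player 1 compares 6, 6, 10 and picks B; Column would get 5.
- Y: Player 1 compares 3, 8, 9 and picks B; Column would get 7.
- Z: Player 1 compares 9, 4, 1 and picks T; Column would get 4.
Maximizing over 3, 5, 7, 4, Column chooses Y. Subgame-perfect outcome: (B, Y) with payoffs (9, 7).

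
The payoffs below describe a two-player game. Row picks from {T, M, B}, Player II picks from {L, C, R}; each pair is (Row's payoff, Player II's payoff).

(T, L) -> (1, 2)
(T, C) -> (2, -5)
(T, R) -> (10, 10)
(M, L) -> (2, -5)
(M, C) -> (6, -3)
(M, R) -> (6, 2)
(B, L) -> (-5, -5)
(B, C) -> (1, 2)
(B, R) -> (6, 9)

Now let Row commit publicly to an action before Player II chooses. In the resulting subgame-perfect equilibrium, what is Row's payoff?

Solve by backward induction (Row leads).
- T: Player II compares 2, -5, 10 and picks R; Row would get 10.
- M: Player II compares -5, -3, 2 and picks R; Row would get 6.
- B: Player II compares -5, 2, 9 and picks R; Row would get 6.
Row's induced payoffs are 10, 6, 6, so Row commits to T. Subgame-perfect outcome: (T, R) with payoffs (10, 10).

10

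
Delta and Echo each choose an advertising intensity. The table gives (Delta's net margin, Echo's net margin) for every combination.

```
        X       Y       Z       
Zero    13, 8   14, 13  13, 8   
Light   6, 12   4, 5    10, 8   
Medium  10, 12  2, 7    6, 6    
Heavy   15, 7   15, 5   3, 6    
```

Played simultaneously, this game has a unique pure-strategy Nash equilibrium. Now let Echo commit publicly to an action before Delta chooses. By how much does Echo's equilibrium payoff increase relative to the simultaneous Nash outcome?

1

Work backward from Delta's decision.
- X: Delta compares 13, 6, 10, 15 and picks Heavy; Echo would get 7.
- Y: Delta compares 14, 4, 2, 15 and picks Heavy; Echo would get 5.
- Z: Delta compares 13, 10, 6, 3 and picks Zero; Echo would get 8.
Among 7, 5, 8, the best is 8 at Z. Subgame-perfect outcome: (Zero, Z) with payoffs (13, 8).
Under simultaneous play:
Delta's best replies: X→Heavy; Y→Heavy; Z→Zero.
Echo's best replies: Zero→Y; Light→X; Medium→X; Heavy→X.
Only (Heavy, X) has each player best-responding; Nash payoffs (15, 7).
Echo's commitment gain: 8 − 7 = 1.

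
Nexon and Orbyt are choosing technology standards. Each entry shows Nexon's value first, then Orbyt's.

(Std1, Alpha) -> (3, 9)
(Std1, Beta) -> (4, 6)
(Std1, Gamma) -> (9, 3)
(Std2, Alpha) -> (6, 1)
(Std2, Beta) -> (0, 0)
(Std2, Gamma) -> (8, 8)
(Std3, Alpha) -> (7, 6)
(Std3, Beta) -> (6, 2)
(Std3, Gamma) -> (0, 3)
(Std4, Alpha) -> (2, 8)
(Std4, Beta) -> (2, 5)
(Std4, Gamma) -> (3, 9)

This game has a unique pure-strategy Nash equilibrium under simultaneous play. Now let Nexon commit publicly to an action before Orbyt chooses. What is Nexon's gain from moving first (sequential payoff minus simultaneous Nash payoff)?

1

Work backward from Orbyt's decision.
- Std1 → Orbyt plays Alpha (best of 9, 6, 3); Nexon gets 3.
- Std2 → Orbyt plays Gamma (best of 1, 0, 8); Nexon gets 8.
- Std3 → Orbyt plays Alpha (best of 6, 2, 3); Nexon gets 7.
- Std4 → Orbyt plays Gamma (best of 8, 5, 9); Nexon gets 3.
Nexon's induced payoffs are 3, 8, 7, 3, so Nexon commits to Std2. Subgame-perfect outcome: (Std2, Gamma) with payoffs (8, 8).
For the simultaneous game, intersect best replies.
Nexon's best replies: Alpha→Std3; Beta→Std3; Gamma→Std1.
Orbyt's best replies: Std1→Alpha; Std2→Gamma; Std3→Alpha; Std4→Gamma.
The unique mutual best reply is (Std3, Alpha), giving (7, 6).
Nexon's commitment gain: 8 − 7 = 1.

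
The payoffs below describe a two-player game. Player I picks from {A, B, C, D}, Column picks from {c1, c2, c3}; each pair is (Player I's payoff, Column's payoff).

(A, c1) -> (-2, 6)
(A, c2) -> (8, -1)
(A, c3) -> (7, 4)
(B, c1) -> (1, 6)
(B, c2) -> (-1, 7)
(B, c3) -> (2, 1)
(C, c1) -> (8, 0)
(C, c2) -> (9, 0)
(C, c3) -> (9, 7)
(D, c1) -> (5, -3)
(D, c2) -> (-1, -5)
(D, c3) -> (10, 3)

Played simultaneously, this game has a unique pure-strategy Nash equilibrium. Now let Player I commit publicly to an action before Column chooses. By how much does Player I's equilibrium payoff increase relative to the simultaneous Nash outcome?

Work backward from Column's decision.
- A: Column compares 6, -1, 4 and picks c1; Player I would get -2.
- B: Column compares 6, 7, 1 and picks c2; Player I would get -1.
- C: Column compares 0, 0, 7 and picks c3; Player I would get 9.
- D: Column compares -3, -5, 3 and picks c3; Player I would get 10.
Maximizing over -2, -1, 9, 10, Player I chooses D. Subgame-perfect outcome: (D, c3) with payoffs (10, 3).
For the simultaneous game, intersect best replies.
Player I's best replies: c1→C; c2→C; c3→D.
Column's best replies: A→c1; B→c2; C→c3; D→c3.
Only (D, c3) has each player best-responding; Nash payoffs (10, 3).
Player I's commitment gain: 10 − 10 = 0.

0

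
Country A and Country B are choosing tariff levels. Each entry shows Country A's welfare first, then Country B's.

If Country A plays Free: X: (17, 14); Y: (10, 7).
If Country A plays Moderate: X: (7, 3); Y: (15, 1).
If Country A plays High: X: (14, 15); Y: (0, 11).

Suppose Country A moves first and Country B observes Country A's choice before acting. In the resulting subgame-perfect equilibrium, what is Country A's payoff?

17

Country B best-responds to each possible Country A move:
- Free → Country B plays X (best of 14, 7); Country A gets 17.
- Moderate → Country B plays X (best of 3, 1); Country A gets 7.
- High → Country B plays X (best of 15, 11); Country A gets 14.
Among 17, 7, 14, the best is 17 at Free. Subgame-perfect outcome: (Free, X) with payoffs (17, 14).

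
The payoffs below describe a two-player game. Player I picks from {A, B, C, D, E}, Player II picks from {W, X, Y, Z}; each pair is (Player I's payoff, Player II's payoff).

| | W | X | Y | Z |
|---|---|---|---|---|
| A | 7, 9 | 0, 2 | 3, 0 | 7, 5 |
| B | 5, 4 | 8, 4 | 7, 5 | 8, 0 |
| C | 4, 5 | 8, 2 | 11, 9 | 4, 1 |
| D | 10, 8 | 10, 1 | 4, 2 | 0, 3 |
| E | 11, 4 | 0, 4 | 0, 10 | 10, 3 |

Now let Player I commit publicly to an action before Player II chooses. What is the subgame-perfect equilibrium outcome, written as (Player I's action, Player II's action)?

(C, Y)

Solve by backward induction (Player I leads).
- A: BR = W, leader payoff 7.
- B: BR = Y, leader payoff 7.
- C: BR = Y, leader payoff 11.
- D: BR = W, leader payoff 10.
- E: BR = Y, leader payoff 0.
Maximizing over 7, 7, 11, 10, 0, Player I chooses C. Subgame-perfect outcome: (C, Y) with payoffs (11, 9).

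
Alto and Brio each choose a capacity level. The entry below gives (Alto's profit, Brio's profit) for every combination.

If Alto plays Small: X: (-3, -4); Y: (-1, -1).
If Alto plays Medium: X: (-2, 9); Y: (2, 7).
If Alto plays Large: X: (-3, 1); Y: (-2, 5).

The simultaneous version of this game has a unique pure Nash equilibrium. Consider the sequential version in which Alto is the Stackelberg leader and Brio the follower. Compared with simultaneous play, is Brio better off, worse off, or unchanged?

worse off

Backward induction with Alto moving first.
- Small → Brio plays Y (best of -4, -1); Alto gets -1.
- Medium → Brio plays X (best of 9, 7); Alto gets -2.
- Large → Brio plays Y (best of 1, 5); Alto gets -2.
Alto's induced payoffs are -1, -2, -2, so Alto commits to Small. Subgame-perfect outcome: (Small, Y) with payoffs (-1, -1).
Under simultaneous play:
Alto's best replies: X→Medium; Y→Medium.
Brio's best replies: Small→Y; Medium→X; Large→Y.
Only (Medium, X) has each player best-responding; Nash payoffs (-2, 9).
Brio earns -1 sequentially versus 9 at the Nash outcome: worse off.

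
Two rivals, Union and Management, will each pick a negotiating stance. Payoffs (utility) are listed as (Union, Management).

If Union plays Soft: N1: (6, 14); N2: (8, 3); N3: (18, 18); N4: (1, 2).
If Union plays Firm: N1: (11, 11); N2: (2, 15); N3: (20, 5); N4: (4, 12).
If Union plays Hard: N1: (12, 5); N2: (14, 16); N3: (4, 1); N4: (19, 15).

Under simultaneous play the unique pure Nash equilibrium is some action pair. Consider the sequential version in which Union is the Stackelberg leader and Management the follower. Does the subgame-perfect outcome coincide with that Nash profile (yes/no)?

no

Solve by backward induction (Union leads).
- Soft → Management plays N3 (best of 14, 3, 18, 2); Union gets 18.
- Firm → Management plays N2 (best of 11, 15, 5, 12); Union gets 2.
- Hard → Management plays N2 (best of 5, 16, 1, 15); Union gets 14.
Union's induced payoffs are 18, 2, 14, so Union commits to Soft. Subgame-perfect outcome: (Soft, N3) with payoffs (18, 18).
For the simultaneous game, intersect best replies.
Union's best replies: N1→Hard; N2→Hard; N3→Firm; N4→Hard.
Management's best replies: Soft→N3; Firm→N2; Hard→N2.
The unique mutual best reply is (Hard, N2), giving (14, 16).
Sequential outcome (Soft, N3) differs from the Nash profile (Hard, N2).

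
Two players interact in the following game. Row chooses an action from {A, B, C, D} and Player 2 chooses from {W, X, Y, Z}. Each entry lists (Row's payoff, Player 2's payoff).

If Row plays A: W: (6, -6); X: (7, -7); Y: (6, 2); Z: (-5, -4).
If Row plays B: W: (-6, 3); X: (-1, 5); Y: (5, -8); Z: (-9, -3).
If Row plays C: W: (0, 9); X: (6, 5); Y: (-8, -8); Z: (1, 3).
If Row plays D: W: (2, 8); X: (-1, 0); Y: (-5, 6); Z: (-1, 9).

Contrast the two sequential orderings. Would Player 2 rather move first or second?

first

If Row leads: Player 2's best replies are A→Y, B→X, C→W, D→Z; Row's induced payoffs 6, -1, 0, -1; outcome (A, Y), payoffs (6, 2).
If Player 2 leads: Row's best replies are W→A, X→A, Y→A, Z→C; Player 2's induced payoffs -6, -7, 2, 3; outcome (C, Z), payoffs (1, 3).
Player 2 gets 3 moving first and 2 moving second, so Player 2 prefers to move first.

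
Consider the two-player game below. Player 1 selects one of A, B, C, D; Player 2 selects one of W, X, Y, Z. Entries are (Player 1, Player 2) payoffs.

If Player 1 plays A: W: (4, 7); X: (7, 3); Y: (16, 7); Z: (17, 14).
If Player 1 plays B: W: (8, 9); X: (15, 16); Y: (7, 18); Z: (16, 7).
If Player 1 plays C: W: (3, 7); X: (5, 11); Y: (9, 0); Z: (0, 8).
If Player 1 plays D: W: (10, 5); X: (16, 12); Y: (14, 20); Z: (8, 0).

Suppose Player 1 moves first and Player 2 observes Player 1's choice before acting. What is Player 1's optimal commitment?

A

Backward induction with Player 1 moving first.
- A: Player 2 compares 7, 3, 7, 14 and picks Z; Player 1 would get 17.
- B: Player 2 compares 9, 16, 18, 7 and picks Y; Player 1 would get 7.
- C: Player 2 compares 7, 11, 0, 8 and picks X; Player 1 would get 5.
- D: Player 2 compares 5, 12, 20, 0 and picks Y; Player 1 would get 14.
Among 17, 7, 5, 14, the best is 17 at A. Subgame-perfect outcome: (A, Z) with payoffs (17, 14).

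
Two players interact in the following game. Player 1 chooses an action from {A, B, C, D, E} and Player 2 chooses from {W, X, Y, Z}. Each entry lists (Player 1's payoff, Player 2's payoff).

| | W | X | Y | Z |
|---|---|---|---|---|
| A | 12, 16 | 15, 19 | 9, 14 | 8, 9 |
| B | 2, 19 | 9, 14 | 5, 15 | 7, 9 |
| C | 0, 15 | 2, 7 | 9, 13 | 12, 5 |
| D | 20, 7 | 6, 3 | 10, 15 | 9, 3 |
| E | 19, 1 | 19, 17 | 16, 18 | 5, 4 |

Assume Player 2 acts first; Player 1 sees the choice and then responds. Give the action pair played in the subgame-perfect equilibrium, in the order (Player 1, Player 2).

(E, Y)

Backward induction with Player 2 moving first.
- W → Player 1 plays D (best of 12, 2, 0, 20, 19); Player 2 gets 7.
- X → Player 1 plays E (best of 15, 9, 2, 6, 19); Player 2 gets 17.
- Y → Player 1 plays E (best of 9, 5, 9, 10, 16); Player 2 gets 18.
- Z → Player 1 plays C (best of 8, 7, 12, 9, 5); Player 2 gets 5.
Player 2's induced payoffs are 7, 17, 18, 5, so Player 2 commits to Y. Subgame-perfect outcome: (E, Y) with payoffs (16, 18).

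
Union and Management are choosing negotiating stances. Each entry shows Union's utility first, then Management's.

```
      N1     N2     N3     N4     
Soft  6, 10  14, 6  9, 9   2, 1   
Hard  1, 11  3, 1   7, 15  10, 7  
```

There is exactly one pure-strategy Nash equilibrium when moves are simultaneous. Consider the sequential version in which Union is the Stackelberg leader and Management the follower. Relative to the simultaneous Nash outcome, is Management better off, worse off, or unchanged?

better off

Solve by backward induction (Union leads).
- Soft: Management compares 10, 6, 9, 1 and picks N1; Union would get 6.
- Hard: Management compares 11, 1, 15, 7 and picks N3; Union would get 7.
Maximizing over 6, 7, Union chooses Hard. Subgame-perfect outcome: (Hard, N3) with payoffs (7, 15).
Under simultaneous play:
Union's best replies: N1→Soft; N2→Soft; N3→Soft; N4→Hard.
Management's best replies: Soft→N1; Hard→N3.
The unique mutual best reply is (Soft, N1), giving (6, 10).
Management earns 15 sequentially versus 10 at the Nash outcome: better off.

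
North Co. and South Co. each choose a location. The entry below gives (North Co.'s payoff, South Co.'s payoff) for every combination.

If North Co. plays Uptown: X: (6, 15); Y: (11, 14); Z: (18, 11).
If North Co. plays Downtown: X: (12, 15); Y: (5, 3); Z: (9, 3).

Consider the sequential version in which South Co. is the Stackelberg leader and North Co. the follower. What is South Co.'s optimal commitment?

X

North Co. best-responds to each possible South Co. move:
- X: BR = Downtown, leader payoff 15.
- Y: BR = Uptown, leader payoff 14.
- Z: BR = Uptown, leader payoff 11.
Maximizing over 15, 14, 11, South Co. chooses X. Subgame-perfect outcome: (Downtown, X) with payoffs (12, 15).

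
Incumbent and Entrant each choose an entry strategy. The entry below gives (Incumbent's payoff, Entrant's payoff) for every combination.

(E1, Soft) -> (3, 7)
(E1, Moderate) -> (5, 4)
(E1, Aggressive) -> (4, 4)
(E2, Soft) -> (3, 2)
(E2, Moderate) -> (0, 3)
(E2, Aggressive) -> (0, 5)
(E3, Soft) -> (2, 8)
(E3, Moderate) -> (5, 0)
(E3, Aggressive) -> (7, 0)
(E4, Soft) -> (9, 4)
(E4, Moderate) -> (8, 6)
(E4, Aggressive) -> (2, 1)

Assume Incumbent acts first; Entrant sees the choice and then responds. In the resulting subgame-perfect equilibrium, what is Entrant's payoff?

Solve by backward induction (Incumbent leads).
- E1 → Entrant plays Soft (best of 7, 4, 4); Incumbent gets 3.
- E2 → Entrant plays Aggressive (best of 2, 3, 5); Incumbent gets 0.
- E3 → Entrant plays Soft (best of 8, 0, 0); Incumbent gets 2.
- E4 → Entrant plays Moderate (best of 4, 6, 1); Incumbent gets 8.
Maximizing over 3, 0, 2, 8, Incumbent chooses E4. Subgame-perfect outcome: (E4, Moderate) with payoffs (8, 6).

6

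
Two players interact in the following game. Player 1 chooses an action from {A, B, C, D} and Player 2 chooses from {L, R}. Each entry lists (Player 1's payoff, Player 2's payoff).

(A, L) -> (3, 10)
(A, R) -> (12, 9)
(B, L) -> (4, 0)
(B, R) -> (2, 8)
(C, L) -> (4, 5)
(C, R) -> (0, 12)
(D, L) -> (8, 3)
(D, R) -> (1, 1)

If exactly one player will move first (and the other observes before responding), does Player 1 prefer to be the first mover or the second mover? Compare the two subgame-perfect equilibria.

If Player 1 leads: Player 2's best replies are A→L, B→R, C→R, D→L; Player 1's induced payoffs 3, 2, 0, 8; outcome (D, L), payoffs (8, 3).
If Player 2 leads: Player 1's best replies are L→D, R→A; Player 2's induced payoffs 3, 9; outcome (A, R), payoffs (12, 9).
Player 1 gets 8 moving first and 12 moving second, so Player 1 prefers to move second.

second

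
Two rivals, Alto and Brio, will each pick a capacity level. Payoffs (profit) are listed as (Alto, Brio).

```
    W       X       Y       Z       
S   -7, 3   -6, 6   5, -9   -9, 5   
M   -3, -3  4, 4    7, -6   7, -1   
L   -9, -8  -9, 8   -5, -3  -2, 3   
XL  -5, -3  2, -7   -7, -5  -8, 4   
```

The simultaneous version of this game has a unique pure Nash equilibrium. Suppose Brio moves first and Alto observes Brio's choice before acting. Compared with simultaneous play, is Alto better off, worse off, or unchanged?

Solve by backward induction (Brio leads).
- W: Alto compares -7, -3, -9, -5 and picks M; Brio would get -3.
- X: Alto compares -6, 4, -9, 2 and picks M; Brio would get 4.
- Y: Alto compares 5, 7, -5, -7 and picks M; Brio would get -6.
- Z: Alto compares -9, 7, -2, -8 and picks M; Brio would get -1.
Brio's induced payoffs are -3, 4, -6, -1, so Brio commits to X. Subgame-perfect outcome: (M, X) with payoffs (4, 4).
For the simultaneous game, intersect best replies.
Alto's best replies: W→M; X→M; Y→M; Z→M.
Brio's best replies: S→X; M→X; L→X; XL→Z.
Only (M, X) has each player best-responding; Nash payoffs (4, 4).
Alto earns 4 sequentially versus 4 at the Nash outcome: unchanged.

unchanged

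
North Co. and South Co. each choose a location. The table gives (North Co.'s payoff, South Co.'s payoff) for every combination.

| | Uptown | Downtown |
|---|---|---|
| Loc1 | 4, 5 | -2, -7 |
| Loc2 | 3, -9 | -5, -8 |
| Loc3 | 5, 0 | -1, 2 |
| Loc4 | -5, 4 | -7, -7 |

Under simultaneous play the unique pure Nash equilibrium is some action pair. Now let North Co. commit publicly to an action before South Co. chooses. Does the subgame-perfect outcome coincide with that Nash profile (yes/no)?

Backward induction with North Co. moving first.
- Loc1: South Co. compares 5, -7 and picks Uptown; North Co. would get 4.
- Loc2: South Co. compares -9, -8 and picks Downtown; North Co. would get -5.
- Loc3: South Co. compares 0, 2 and picks Downtown; North Co. would get -1.
- Loc4: South Co. compares 4, -7 and picks Uptown; North Co. would get -5.
Among 4, -5, -1, -5, the best is 4 at Loc1. Subgame-perfect outcome: (Loc1, Uptown) with payoffs (4, 5).
Now find the simultaneous Nash equilibrium.
North Co.'s best replies: Uptown→Loc3; Downtown→Loc3.
South Co.'s best replies: Loc1→Uptown; Loc2→Downtown; Loc3→Downtown; Loc4→Uptown.
The unique mutual best reply is (Loc3, Downtown), giving (-1, 2).
Sequential outcome (Loc1, Uptown) differs from the Nash profile (Loc3, Downtown).

no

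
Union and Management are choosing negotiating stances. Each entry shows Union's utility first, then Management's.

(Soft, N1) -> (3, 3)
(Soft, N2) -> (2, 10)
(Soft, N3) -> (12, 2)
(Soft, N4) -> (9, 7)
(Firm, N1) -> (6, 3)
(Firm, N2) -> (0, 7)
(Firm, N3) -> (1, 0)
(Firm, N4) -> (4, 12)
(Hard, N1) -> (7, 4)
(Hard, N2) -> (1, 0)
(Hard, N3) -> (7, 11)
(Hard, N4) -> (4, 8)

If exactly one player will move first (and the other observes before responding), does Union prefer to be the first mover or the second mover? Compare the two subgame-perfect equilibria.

first

If Union leads: Management's best replies are Soft→N2, Firm→N4, Hard→N3; Union's induced payoffs 2, 4, 7; outcome (Hard, N3), payoffs (7, 11).
If Management leads: Union's best replies are N1→Hard, N2→Soft, N3→Soft, N4→Soft; Management's induced payoffs 4, 10, 2, 7; outcome (Soft, N2), payoffs (2, 10).
Union gets 7 moving first and 2 moving second, so Union prefers to move first.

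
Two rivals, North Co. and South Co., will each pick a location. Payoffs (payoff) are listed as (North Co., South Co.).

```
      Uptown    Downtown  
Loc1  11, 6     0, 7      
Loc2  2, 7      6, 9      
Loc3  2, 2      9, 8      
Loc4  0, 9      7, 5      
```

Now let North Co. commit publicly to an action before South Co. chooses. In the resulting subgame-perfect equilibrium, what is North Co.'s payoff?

9

South Co. best-responds to each possible North Co. move:
- Loc1: BR = Downtown, leader payoff 0.
- Loc2: BR = Downtown, leader payoff 6.
- Loc3: BR = Downtown, leader payoff 9.
- Loc4: BR = Uptown, leader payoff 0.
Maximizing over 0, 6, 9, 0, North Co. chooses Loc3. Subgame-perfect outcome: (Loc3, Downtown) with payoffs (9, 8).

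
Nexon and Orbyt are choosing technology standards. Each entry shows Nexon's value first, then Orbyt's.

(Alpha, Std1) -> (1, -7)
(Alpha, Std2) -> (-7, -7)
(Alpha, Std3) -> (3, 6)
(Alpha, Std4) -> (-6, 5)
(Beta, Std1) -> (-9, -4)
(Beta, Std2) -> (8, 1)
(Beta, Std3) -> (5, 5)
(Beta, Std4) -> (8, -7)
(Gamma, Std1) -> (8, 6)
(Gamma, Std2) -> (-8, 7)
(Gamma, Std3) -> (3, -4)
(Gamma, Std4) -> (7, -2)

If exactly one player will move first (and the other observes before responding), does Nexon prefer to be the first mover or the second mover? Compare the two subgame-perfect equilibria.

second

If Nexon leads: Orbyt's best replies are Alpha→Std3, Beta→Std3, Gamma→Std2; Nexon's induced payoffs 3, 5, -8; outcome (Beta, Std3), payoffs (5, 5).
If Orbyt leads: Nexon's best replies are Std1→Gamma, Std2→Beta, Std3→Beta, Std4→Beta; Orbyt's induced payoffs 6, 1, 5, -7; outcome (Gamma, Std1), payoffs (8, 6).
Nexon gets 5 moving first and 8 moving second, so Nexon prefers to move second.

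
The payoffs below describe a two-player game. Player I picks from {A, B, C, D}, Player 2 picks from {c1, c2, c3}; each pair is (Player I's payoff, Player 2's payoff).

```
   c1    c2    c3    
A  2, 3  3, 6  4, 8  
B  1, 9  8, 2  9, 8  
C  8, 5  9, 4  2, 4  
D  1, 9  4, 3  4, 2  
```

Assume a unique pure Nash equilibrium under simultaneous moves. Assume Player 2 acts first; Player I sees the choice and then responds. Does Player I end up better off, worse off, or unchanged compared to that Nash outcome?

better off

Solve by backward induction (Player 2 leads).
- c1: BR = C, leader payoff 5.
- c2: BR = C, leader payoff 4.
- c3: BR = B, leader payoff 8.
Maximizing over 5, 4, 8, Player 2 chooses c3. Subgame-perfect outcome: (B, c3) with payoffs (9, 8).
Now find the simultaneous Nash equilibrium.
Player I's best replies: c1→C; c2→C; c3→B.
Player 2's best replies: A→c3; B→c1; C→c1; D→c1.
Only (C, c1) has each player best-responding; Nash payoffs (8, 5).
Player I earns 9 sequentially versus 8 at the Nash outcome: better off.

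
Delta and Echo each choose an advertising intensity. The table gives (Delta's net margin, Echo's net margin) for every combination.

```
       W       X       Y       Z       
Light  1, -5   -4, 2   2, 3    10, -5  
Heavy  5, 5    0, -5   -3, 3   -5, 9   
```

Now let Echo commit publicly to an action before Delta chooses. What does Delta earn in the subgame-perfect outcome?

Work backward from Delta's decision.
- W: BR = Heavy, leader payoff 5.
- X: BR = Heavy, leader payoff -5.
- Y: BR = Light, leader payoff 3.
- Z: BR = Light, leader payoff -5.
Maximizing over 5, -5, 3, -5, Echo chooses W. Subgame-perfect outcome: (Heavy, W) with payoffs (5, 5).

5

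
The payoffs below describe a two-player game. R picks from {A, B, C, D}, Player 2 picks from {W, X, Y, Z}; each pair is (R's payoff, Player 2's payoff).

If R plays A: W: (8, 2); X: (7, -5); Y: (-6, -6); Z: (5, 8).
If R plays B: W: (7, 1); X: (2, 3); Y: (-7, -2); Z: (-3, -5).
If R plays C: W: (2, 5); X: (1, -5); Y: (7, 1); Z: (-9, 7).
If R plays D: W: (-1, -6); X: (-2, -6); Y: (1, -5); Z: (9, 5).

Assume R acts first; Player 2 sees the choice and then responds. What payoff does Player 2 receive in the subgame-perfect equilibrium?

5

Solve by backward induction (R leads).
- A: Player 2 compares 2, -5, -6, 8 and picks Z; R would get 5.
- B: Player 2 compares 1, 3, -2, -5 and picks X; R would get 2.
- C: Player 2 compares 5, -5, 1, 7 and picks Z; R would get -9.
- D: Player 2 compares -6, -6, -5, 5 and picks Z; R would get 9.
Maximizing over 5, 2, -9, 9, R chooses D. Subgame-perfect outcome: (D, Z) with payoffs (9, 5).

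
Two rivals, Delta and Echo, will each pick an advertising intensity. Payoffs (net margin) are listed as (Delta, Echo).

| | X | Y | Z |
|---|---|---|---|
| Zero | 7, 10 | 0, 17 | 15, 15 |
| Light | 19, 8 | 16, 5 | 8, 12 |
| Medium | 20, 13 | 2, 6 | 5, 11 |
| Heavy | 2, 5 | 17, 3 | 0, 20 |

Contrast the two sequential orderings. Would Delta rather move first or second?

first

If Delta leads: Echo's best replies are Zero→Y, Light→Z, Medium→X, Heavy→Z; Delta's induced payoffs 0, 8, 20, 0; outcome (Medium, X), payoffs (20, 13).
If Echo leads: Delta's best replies are X→Medium, Y→Heavy, Z→Zero; Echo's induced payoffs 13, 3, 15; outcome (Zero, Z), payoffs (15, 15).
Delta gets 20 moving first and 15 moving second, so Delta prefers to move first.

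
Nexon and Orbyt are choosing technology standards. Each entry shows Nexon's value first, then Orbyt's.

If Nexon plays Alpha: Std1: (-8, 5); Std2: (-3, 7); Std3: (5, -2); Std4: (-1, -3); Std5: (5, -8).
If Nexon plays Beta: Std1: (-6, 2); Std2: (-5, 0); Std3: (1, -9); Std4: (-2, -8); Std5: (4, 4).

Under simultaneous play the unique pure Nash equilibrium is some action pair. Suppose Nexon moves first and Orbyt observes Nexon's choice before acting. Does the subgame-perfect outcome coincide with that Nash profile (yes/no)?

no

Orbyt best-responds to each possible Nexon move:
- Alpha: Orbyt compares 5, 7, -2, -3, -8 and picks Std2; Nexon would get -3.
- Beta: Orbyt compares 2, 0, -9, -8, 4 and picks Std5; Nexon would get 4.
Among -3, 4, the best is 4 at Beta. Subgame-perfect outcome: (Beta, Std5) with payoffs (4, 4).
Now find the simultaneous Nash equilibrium.
Nexon's best replies: Std1→Beta; Std2→Alpha; Std3→Alpha; Std4→Alpha; Std5→Alpha.
Orbyt's best replies: Alpha→Std2; Beta→Std5.
The unique mutual best reply is (Alpha, Std2), giving (-3, 7).
Sequential outcome (Beta, Std5) differs from the Nash profile (Alpha, Std2).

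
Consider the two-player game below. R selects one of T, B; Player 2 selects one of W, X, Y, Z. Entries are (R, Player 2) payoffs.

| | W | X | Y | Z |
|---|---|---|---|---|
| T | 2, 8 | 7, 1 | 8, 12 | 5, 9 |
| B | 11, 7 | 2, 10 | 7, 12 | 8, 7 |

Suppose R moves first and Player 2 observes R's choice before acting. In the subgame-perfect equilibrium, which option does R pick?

T

Player 2 best-responds to each possible R move:
- T: BR = Y, leader payoff 8.
- B: BR = Y, leader payoff 7.
Maximizing over 8, 7, R chooses T. Subgame-perfect outcome: (T, Y) with payoffs (8, 12).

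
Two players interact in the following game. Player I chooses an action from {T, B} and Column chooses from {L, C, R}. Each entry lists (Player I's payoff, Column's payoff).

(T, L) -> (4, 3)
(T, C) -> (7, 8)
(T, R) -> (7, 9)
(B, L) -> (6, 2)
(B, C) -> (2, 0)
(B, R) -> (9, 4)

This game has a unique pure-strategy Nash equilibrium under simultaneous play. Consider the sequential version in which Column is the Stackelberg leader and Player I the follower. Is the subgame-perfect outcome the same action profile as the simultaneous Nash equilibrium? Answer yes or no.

no

Backward induction with Column moving first.
- L: Player I compares 4, 6 and picks B; Column would get 2.
- C: Player I compares 7, 2 and picks T; Column would get 8.
- R: Player I compares 7, 9 and picks B; Column would get 4.
Column's induced payoffs are 2, 8, 4, so Column commits to C. Subgame-perfect outcome: (T, C) with payoffs (7, 8).
Under simultaneous play:
Player I's best replies: L→B; C→T; R→B.
Column's best replies: T→R; B→R.
The unique mutual best reply is (B, R), giving (9, 4).
Sequential outcome (T, C) differs from the Nash profile (B, R).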